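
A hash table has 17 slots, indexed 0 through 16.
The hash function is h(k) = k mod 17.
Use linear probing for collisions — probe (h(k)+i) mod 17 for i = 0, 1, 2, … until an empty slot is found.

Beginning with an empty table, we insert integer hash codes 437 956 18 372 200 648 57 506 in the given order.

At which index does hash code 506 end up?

14

437: h=12 → slot 12
956: h=4 → slot 4
18: h=1 → slot 1
372: h=15 → slot 15
200: h=13 → slot 13
648: h=2 → slot 2
57: h=6 → slot 6
506: h=13, probe 13,14 → slot 14
Table: [., 18, 648, ., 956, ., 57, ., ., ., ., ., 437, 200, 506, 372, .]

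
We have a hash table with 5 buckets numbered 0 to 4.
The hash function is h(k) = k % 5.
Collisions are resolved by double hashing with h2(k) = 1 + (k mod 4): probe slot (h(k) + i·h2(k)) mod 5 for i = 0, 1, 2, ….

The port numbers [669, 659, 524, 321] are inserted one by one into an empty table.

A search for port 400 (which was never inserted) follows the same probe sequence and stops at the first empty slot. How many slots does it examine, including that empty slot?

669 hashes to 4; slot 4 is free → place at 4.
659 hashes to 4, h2=4; 4 taken → place at 3.
524 hashes to 4, h2=1; 4 taken → place at 0.
321 hashes to 1; slot 1 is free → place at 1.
Table: [524, 321, ∅, 659, 669]
Lookup 400: h=0, h2=1, probe 0,1,2 → slot 2 empty, not found.

3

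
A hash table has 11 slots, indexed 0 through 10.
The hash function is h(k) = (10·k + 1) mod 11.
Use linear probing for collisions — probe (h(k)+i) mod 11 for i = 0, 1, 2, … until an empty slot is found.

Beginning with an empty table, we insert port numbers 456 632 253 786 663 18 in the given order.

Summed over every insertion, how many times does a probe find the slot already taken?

4

456: h=7 -> slot 7
632: h=7, probe 7,8 -> slot 8
253: h=1 -> slot 1
786: h=7, probe 7,8,9 -> slot 9
663: h=9, probe 9,10 -> slot 10
18: h=5 -> slot 5
Table: [-, 253, -, -, -, 18, -, 456, 632, 786, 663]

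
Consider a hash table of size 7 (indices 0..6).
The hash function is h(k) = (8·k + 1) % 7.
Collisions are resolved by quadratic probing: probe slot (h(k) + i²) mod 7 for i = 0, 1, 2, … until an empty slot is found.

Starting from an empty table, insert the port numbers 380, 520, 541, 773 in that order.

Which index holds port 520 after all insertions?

380 hashes to 3; slot 3 is free -> place at 3.
520 hashes to 3; 3 taken -> place at 4.
541 hashes to 3; 3,4 taken -> place at 0.
773 hashes to 4; 4 taken -> place at 5.
Table: [541, -, -, 380, 520, 773, -]

4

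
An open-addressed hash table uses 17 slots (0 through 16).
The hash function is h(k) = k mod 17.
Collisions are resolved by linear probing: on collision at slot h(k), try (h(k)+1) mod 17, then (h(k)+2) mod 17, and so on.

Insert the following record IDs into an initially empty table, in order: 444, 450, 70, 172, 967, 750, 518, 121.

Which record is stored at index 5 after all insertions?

444 hashes to 2; slot 2 is free → place at 2.
450 hashes to 8; slot 8 is free → place at 8.
70 hashes to 2; 2 taken → place at 3.
172 hashes to 2; 2,3 taken → place at 4.
967 hashes to 15; slot 15 is free → place at 15.
750 hashes to 2; 2,3,4 taken → place at 5.
518 hashes to 8; 8 taken → place at 9.
121 hashes to 2; 2,3,4,5 taken → place at 6.
Table: [-, -, 444, 70, 172, 750, 121, -, 450, 518, -, -, -, -, -, 967, -]

750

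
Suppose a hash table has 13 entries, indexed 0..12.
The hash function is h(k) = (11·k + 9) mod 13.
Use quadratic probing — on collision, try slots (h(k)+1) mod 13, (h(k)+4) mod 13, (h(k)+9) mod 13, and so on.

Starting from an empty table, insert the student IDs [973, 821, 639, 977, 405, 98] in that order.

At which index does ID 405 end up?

973 hashes to 0; slot 0 is free -> place at 0.
821 hashes to 5; slot 5 is free -> place at 5.
639 hashes to 5; 5 taken -> place at 6.
977 hashes to 5; 5,6 taken -> place at 9.
405 hashes to 5; 5,6,9 taken -> place at 1.
98 hashes to 8; slot 8 is free -> place at 8.
Table: [973, 405, —, —, —, 821, 639, —, 98, 977, —, —, —]

1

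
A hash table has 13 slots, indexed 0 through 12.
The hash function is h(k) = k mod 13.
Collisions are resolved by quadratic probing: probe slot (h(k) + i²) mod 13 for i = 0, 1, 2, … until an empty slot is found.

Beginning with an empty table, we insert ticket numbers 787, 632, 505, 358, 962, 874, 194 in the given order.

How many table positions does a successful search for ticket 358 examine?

4

787: h=7 → slot 7
632: h=8 → slot 8
505: h=11 → slot 11
358: h=7, probe 7,8,11,3 → slot 3
962: h=0 → slot 0
874: h=3, probe 3,4 → slot 4
194: h=12 → slot 12
Table: [962, —, —, 358, 874, —, —, 787, 632, —, —, 505, 194]
Lookup 358: h=7, probe 7,8,11,3 → found at 3.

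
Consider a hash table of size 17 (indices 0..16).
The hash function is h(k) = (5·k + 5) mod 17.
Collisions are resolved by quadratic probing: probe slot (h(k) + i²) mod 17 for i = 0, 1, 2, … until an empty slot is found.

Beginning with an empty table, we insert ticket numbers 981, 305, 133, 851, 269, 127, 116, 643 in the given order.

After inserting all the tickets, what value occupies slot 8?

269

981 hashes to 14; slot 14 is free -> place at 14.
305 hashes to 0; slot 0 is free -> place at 0.
133 hashes to 7; slot 7 is free -> place at 7.
851 hashes to 10; slot 10 is free -> place at 10.
269 hashes to 7; 7 taken -> place at 8.
127 hashes to 11; slot 11 is free -> place at 11.
116 hashes to 7; 7,8,11 taken -> place at 16.
643 hashes to 7; 7,8,11,16 taken -> place at 6.
Table: [305, ∅, ∅, ∅, ∅, ∅, 643, 133, 269, ∅, 851, 127, ∅, ∅, 981, ∅, 116]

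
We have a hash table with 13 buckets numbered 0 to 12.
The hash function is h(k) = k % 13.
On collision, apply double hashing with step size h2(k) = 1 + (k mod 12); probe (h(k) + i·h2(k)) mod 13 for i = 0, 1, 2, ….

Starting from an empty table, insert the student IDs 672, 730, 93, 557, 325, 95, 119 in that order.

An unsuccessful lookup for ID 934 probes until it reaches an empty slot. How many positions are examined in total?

3

672 hashes to 9; slot 9 is free → place at 9.
730 hashes to 2; slot 2 is free → place at 2.
93 hashes to 2, h2=10; 2 taken → place at 12.
557 hashes to 11; slot 11 is free → place at 11.
325 hashes to 0; slot 0 is free → place at 0.
95 hashes to 4; slot 4 is free → place at 4.
119 hashes to 2, h2=12; 2 taken → place at 1.
Table: [325, 119, 730, ., 95, ., ., ., ., 672, ., 557, 93]
Lookup 934: h=11, h2=11, probe 11,9,7 → slot 7 empty, not found.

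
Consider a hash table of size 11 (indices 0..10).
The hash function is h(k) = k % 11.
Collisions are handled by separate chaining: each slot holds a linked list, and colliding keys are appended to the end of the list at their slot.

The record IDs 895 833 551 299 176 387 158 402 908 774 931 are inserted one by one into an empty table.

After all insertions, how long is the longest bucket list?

895 → bucket 4
833 → bucket 8
551 → bucket 1
299 → bucket 2
176 → bucket 0
387 → bucket 2 (collision)
158 → bucket 4 (collision)
402 → bucket 6
908 → bucket 6 (collision)
774 → bucket 4 (collision)
931 → bucket 7
Final buckets:
0: 176
1: 551
2: 299 -> 387
3: _
4: 895 -> 158 -> 774
5: _
6: 402 -> 908
7: 931
8: 833
9: _
10: _

3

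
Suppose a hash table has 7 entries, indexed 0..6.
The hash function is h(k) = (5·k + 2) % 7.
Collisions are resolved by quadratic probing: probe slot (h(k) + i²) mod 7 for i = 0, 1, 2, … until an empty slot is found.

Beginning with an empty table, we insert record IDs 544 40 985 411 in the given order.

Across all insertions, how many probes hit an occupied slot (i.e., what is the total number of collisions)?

6

Insert 544: h=6, slot 6 empty -> index 6.
Insert 40: h=6, slot 6 occupied -> index 0.
Insert 985: h=6, slots 6,0 occupied -> index 3.
Insert 411: h=6, slots 6,0,3 occupied -> index 1.
Table: [40, 411, _, 985, _, _, 544]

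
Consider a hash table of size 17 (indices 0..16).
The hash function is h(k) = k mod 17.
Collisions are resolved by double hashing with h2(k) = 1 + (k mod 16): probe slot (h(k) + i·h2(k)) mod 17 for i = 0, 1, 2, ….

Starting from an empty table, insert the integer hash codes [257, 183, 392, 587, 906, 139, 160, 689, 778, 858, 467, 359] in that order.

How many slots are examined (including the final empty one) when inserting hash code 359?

257: h=2 -> slot 2
183: h=13 -> slot 13
392: h=1 -> slot 1
587: h=9 -> slot 9
906: h=5 -> slot 5
139: h=3 -> slot 3
160: h=7 -> slot 7
689: h=9, h2=2, probe 9,11 -> slot 11
778: h=13, h2=11, probe 13,7,1,12 -> slot 12
858: h=8 -> slot 8
467: h=8, h2=4, probe 8,12,16 -> slot 16
359: h=2, h2=8, probe 2,10 -> slot 10
Table: [∅, 392, 257, 139, ∅, 906, ∅, 160, 858, 587, 359, 689, 778, 183, ∅, ∅, 467]

2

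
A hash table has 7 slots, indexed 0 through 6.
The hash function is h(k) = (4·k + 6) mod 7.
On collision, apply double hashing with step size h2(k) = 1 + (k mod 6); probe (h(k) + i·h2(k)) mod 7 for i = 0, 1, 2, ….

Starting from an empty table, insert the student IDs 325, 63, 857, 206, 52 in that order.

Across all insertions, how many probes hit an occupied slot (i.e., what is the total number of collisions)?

325 hashes to 4; slot 4 is free -> place at 4.
63 hashes to 6; slot 6 is free -> place at 6.
857 hashes to 4, h2=6; 4 taken -> place at 3.
206 hashes to 4, h2=3; 4 taken -> place at 0.
52 hashes to 4, h2=5; 4 taken -> place at 2.
Table: [206, ., 52, 857, 325, ., 63]

3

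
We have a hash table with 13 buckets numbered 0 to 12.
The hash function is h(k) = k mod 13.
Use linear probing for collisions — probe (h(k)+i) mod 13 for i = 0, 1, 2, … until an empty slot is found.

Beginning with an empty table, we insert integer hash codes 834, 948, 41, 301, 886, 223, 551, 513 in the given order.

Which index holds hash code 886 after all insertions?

834: h=2 → slot 2
948: h=12 → slot 12
41: h=2, probe 2,3 → slot 3
301: h=2, probe 2,3,4 → slot 4
886: h=2, probe 2,3,4,5 → slot 5
223: h=2, probe 2,3,4,5,6 → slot 6
551: h=5, probe 5,6,7 → slot 7
513: h=6, probe 6,7,8 → slot 8
Table: [., ., 834, 41, 301, 886, 223, 551, 513, ., ., ., 948]

5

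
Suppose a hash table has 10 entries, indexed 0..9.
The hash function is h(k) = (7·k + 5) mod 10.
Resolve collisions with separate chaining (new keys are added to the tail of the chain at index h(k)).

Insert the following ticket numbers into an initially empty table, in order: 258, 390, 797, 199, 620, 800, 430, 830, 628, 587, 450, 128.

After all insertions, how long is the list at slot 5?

6

258 → bucket 1
390 → bucket 5
797 → bucket 4
199 → bucket 8
620 → bucket 5 (collision)
800 → bucket 5 (collision)
430 → bucket 5 (collision)
830 → bucket 5 (collision)
628 → bucket 1 (collision)
587 → bucket 4 (collision)
450 → bucket 5 (collision)
128 → bucket 1 (collision)
Final buckets:
0: .
1: 258 -> 628 -> 128
2: .
3: .
4: 797 -> 587
5: 390 -> 620 -> 800 -> 430 -> 830 -> 450
6: .
7: .
8: 199
9: .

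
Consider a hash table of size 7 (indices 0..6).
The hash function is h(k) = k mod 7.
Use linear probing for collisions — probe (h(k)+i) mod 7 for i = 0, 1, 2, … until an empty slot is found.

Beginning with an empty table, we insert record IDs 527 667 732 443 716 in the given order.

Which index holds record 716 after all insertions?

6

Insert 527: h=2, slot 2 empty → index 2.
Insert 667: h=2, slot 2 occupied → index 3.
Insert 732: h=4, slot 4 empty → index 4.
Insert 443: h=2, slots 2,3,4 occupied → index 5.
Insert 716: h=2, slots 2,3,4,5 occupied → index 6.
Table: [-, -, 527, 667, 732, 443, 716]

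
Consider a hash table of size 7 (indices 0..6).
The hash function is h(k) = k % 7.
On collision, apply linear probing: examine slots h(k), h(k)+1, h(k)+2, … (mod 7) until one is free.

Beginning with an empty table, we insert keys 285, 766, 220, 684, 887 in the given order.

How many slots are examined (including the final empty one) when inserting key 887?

3

Insert 285: h=5, slot 5 empty → index 5.
Insert 766: h=3, slot 3 empty → index 3.
Insert 220: h=3, slot 3 occupied → index 4.
Insert 684: h=5, slot 5 occupied → index 6.
Insert 887: h=5, slots 5,6 occupied → index 0.
Table: [887, ∅, ∅, 766, 220, 285, 684]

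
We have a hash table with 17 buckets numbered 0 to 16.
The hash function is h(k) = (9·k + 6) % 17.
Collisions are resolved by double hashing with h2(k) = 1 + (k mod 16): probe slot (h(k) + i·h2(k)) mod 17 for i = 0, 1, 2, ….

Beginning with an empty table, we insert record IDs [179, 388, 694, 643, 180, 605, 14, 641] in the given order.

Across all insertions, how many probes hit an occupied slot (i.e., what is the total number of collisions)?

5

Insert 179: h=2, slot 2 empty => index 2.
Insert 388: h=13, slot 13 empty => index 13.
Insert 694: h=13, h2=7, slot 13 occupied => index 3.
Insert 643: h=13, h2=4, slot 13 occupied => index 0.
Insert 180: h=11, slot 11 empty => index 11.
Insert 605: h=11, h2=14, slot 11 occupied => index 8.
Insert 14: h=13, h2=15, slots 13,11 occupied => index 9.
Insert 641: h=12, slot 12 empty => index 12.
Table: [643, —, 179, 694, —, —, —, —, 605, 14, —, 180, 641, 388, —, —, —]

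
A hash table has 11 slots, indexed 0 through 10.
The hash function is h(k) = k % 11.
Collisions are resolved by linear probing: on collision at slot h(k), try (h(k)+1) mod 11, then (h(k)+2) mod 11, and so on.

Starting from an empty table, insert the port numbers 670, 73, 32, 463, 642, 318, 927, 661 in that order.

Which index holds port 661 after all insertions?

5

670: h=10 → slot 10
73: h=7 → slot 7
32: h=10, probe 10,0 → slot 0
463: h=1 → slot 1
642: h=4 → slot 4
318: h=10, probe 10,0,1,2 → slot 2
927: h=3 → slot 3
661: h=1, probe 1,2,3,4,5 → slot 5
Table: [32, 463, 318, 927, 642, 661, _, 73, _, _, 670]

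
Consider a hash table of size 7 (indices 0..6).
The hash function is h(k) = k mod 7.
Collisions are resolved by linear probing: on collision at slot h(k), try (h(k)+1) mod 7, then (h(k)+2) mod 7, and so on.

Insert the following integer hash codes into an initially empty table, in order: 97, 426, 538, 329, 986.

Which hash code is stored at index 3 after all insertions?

Insert 97: h=6, slot 6 empty => index 6.
Insert 426: h=6, slot 6 occupied => index 0.
Insert 538: h=6, slots 6,0 occupied => index 1.
Insert 329: h=0, slots 0,1 occupied => index 2.
Insert 986: h=6, slots 6,0,1,2 occupied => index 3.
Table: [426, 538, 329, 986, ., ., 97]

986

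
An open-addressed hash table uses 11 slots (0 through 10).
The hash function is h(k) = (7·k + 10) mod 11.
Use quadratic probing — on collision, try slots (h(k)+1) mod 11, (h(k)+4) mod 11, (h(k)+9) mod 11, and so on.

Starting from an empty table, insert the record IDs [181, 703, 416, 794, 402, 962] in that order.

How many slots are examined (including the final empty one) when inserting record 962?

3

Insert 181: h=1, slot 1 empty → index 1.
Insert 703: h=3, slot 3 empty → index 3.
Insert 416: h=7, slot 7 empty → index 7.
Insert 794: h=2, slot 2 empty → index 2.
Insert 402: h=8, slot 8 empty → index 8.
Insert 962: h=1, slots 1,2 occupied → index 5.
Table: [., 181, 794, 703, ., 962, ., 416, 402, ., .]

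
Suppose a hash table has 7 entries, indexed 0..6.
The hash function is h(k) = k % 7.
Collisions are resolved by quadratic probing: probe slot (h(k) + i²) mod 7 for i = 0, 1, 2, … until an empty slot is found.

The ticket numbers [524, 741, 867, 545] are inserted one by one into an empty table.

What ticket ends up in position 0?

524 hashes to 6; slot 6 is free -> place at 6.
741 hashes to 6; 6 taken -> place at 0.
867 hashes to 6; 6,0 taken -> place at 3.
545 hashes to 6; 6,0,3 taken -> place at 1.
Table: [741, 545, ., 867, ., ., 524]

741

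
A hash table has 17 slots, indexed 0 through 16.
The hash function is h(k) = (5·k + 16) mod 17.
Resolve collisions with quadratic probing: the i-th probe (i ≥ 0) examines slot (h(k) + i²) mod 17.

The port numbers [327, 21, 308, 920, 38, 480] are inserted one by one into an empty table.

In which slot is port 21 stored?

327: h=2 → slot 2
21: h=2, probe 2,3 → slot 3
308: h=9 → slot 9
920: h=9, probe 9,10 → slot 10
38: h=2, probe 2,3,6 → slot 6
480: h=2, probe 2,3,6,11 → slot 11
Table: [_, _, 327, 21, _, _, 38, _, _, 308, 920, 480, _, _, _, _, _]

3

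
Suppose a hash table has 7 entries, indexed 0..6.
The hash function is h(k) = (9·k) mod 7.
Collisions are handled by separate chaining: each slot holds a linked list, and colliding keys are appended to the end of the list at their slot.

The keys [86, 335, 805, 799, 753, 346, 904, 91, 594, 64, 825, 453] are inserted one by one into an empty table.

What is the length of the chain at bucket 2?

86 -> bucket 4
335 -> bucket 5
805 -> bucket 0
799 -> bucket 2
753 -> bucket 1
346 -> bucket 6
904 -> bucket 2 (collision)
91 -> bucket 0 (collision)
594 -> bucket 5 (collision)
64 -> bucket 2 (collision)
825 -> bucket 5 (collision)
453 -> bucket 3
Final buckets:
0: 805 -> 91
1: 753
2: 799 -> 904 -> 64
3: 453
4: 86
5: 335 -> 594 -> 825
6: 346

3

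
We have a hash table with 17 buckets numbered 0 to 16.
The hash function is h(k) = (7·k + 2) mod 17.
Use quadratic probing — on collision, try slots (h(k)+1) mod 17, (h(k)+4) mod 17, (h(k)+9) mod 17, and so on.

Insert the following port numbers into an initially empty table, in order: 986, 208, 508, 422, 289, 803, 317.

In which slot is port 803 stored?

14

986 hashes to 2; slot 2 is free => place at 2.
208 hashes to 13; slot 13 is free => place at 13.
508 hashes to 5; slot 5 is free => place at 5.
422 hashes to 15; slot 15 is free => place at 15.
289 hashes to 2; 2 taken => place at 3.
803 hashes to 13; 13 taken => place at 14.
317 hashes to 11; slot 11 is free => place at 11.
Table: [_, _, 986, 289, _, 508, _, _, _, _, _, 317, _, 208, 803, 422, _]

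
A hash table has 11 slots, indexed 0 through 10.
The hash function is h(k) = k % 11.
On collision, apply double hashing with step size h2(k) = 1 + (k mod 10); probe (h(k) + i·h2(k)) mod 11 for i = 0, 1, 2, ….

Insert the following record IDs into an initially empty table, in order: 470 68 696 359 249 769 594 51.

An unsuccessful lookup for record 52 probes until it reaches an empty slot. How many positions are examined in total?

6

470: h=8 => slot 8
68: h=2 => slot 2
696: h=3 => slot 3
359: h=7 => slot 7
249: h=7, h2=10, probe 7,6 => slot 6
769: h=10 => slot 10
594: h=0 => slot 0
51: h=7, h2=2, probe 7,9 => slot 9
Table: [594, ∅, 68, 696, ∅, ∅, 249, 359, 470, 51, 769]
Lookup 52: h=8, h2=3, probe 8,0,3,6,9,1 → slot 1 empty, not found.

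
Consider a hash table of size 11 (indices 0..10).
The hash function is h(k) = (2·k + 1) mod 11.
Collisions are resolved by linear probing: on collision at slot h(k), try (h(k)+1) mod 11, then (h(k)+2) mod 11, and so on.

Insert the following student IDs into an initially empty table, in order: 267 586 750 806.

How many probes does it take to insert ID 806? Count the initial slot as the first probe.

3

267: h=7 => slot 7
586: h=7, probe 7,8 => slot 8
750: h=5 => slot 5
806: h=7, probe 7,8,9 => slot 9
Table: [∅, ∅, ∅, ∅, ∅, 750, ∅, 267, 586, 806, ∅]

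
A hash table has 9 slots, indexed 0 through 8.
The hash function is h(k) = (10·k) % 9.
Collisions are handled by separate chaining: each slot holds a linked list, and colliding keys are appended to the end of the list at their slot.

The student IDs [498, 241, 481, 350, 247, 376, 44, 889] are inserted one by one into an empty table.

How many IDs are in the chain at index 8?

2

498 -> bucket 3
241 -> bucket 7
481 -> bucket 4
350 -> bucket 8
247 -> bucket 4 (collision)
376 -> bucket 7 (collision)
44 -> bucket 8 (collision)
889 -> bucket 7 (collision)
Final buckets:
0: —
1: —
2: —
3: 498
4: 481 -> 247
5: —
6: —
7: 241 -> 376 -> 889
8: 350 -> 44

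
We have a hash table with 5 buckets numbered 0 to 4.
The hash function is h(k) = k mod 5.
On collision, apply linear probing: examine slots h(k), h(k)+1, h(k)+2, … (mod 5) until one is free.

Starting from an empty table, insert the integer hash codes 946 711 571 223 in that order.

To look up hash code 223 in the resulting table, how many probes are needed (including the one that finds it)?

946: h=1 -> slot 1
711: h=1, probe 1,2 -> slot 2
571: h=1, probe 1,2,3 -> slot 3
223: h=3, probe 3,4 -> slot 4
Table: [_, 946, 711, 571, 223]
Lookup 223: h=3, probe 3,4 → found at 4.

2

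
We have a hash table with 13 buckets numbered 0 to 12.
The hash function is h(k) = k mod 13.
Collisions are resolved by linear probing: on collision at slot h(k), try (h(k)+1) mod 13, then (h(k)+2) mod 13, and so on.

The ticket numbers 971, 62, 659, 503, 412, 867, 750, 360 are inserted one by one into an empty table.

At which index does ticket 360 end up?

971 hashes to 9; slot 9 is free => place at 9.
62 hashes to 10; slot 10 is free => place at 10.
659 hashes to 9; 9,10 taken => place at 11.
503 hashes to 9; 9,10,11 taken => place at 12.
412 hashes to 9; 9,10,11,12 taken => place at 0.
867 hashes to 9; 9,10,11,12,0 taken => place at 1.
750 hashes to 9; 9,10,11,12,0,1 taken => place at 2.
360 hashes to 9; 9,10,11,12,0,1,2 taken => place at 3.
Table: [412, 867, 750, 360, -, -, -, -, -, 971, 62, 659, 503]

3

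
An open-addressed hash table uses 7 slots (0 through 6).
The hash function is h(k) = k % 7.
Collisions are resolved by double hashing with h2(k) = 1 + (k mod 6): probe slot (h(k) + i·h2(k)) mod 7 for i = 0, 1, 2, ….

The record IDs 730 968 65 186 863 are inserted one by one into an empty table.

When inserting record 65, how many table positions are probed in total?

2

730: h=2 => slot 2
968: h=2, h2=3, probe 2,5 => slot 5
65: h=2, h2=6, probe 2,1 => slot 1
186: h=4 => slot 4
863: h=2, h2=6, probe 2,1,0 => slot 0
Table: [863, 65, 730, ., 186, 968, .]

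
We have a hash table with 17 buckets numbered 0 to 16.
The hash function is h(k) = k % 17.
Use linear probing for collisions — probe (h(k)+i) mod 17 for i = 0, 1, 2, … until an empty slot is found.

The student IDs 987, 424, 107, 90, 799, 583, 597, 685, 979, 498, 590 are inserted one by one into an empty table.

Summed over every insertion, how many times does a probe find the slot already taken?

10

987 hashes to 1; slot 1 is free -> place at 1.
424 hashes to 16; slot 16 is free -> place at 16.
107 hashes to 5; slot 5 is free -> place at 5.
90 hashes to 5; 5 taken -> place at 6.
799 hashes to 0; slot 0 is free -> place at 0.
583 hashes to 5; 5,6 taken -> place at 7.
597 hashes to 2; slot 2 is free -> place at 2.
685 hashes to 5; 5,6,7 taken -> place at 8.
979 hashes to 10; slot 10 is free -> place at 10.
498 hashes to 5; 5,6,7,8 taken -> place at 9.
590 hashes to 12; slot 12 is free -> place at 12.
Table: [799, 987, 597, ∅, ∅, 107, 90, 583, 685, 498, 979, ∅, 590, ∅, ∅, ∅, 424]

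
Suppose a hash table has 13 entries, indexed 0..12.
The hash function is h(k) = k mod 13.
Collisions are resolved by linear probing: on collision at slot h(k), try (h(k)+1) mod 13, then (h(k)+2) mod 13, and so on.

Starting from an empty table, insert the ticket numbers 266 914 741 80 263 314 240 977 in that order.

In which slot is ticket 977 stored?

266 hashes to 6; slot 6 is free -> place at 6.
914 hashes to 4; slot 4 is free -> place at 4.
741 hashes to 0; slot 0 is free -> place at 0.
80 hashes to 2; slot 2 is free -> place at 2.
263 hashes to 3; slot 3 is free -> place at 3.
314 hashes to 2; 2,3,4 taken -> place at 5.
240 hashes to 6; 6 taken -> place at 7.
977 hashes to 2; 2,3,4,5,6,7 taken -> place at 8.
Table: [741, —, 80, 263, 914, 314, 266, 240, 977, —, —, —, —]

8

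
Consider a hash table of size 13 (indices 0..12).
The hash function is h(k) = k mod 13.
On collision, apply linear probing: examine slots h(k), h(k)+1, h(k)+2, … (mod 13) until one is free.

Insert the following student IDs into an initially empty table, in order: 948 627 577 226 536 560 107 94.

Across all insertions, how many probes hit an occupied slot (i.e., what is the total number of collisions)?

948 hashes to 12; slot 12 is free -> place at 12.
627 hashes to 3; slot 3 is free -> place at 3.
577 hashes to 5; slot 5 is free -> place at 5.
226 hashes to 5; 5 taken -> place at 6.
536 hashes to 3; 3 taken -> place at 4.
560 hashes to 1; slot 1 is free -> place at 1.
107 hashes to 3; 3,4,5,6 taken -> place at 7.
94 hashes to 3; 3,4,5,6,7 taken -> place at 8.
Table: [_, 560, _, 627, 536, 577, 226, 107, 94, _, _, _, 948]

11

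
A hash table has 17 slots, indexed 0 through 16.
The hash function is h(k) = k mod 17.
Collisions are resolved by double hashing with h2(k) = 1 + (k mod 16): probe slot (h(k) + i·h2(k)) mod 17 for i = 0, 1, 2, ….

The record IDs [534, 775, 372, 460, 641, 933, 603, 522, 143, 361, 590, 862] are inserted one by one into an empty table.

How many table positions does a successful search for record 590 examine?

534 hashes to 7; slot 7 is free → place at 7.
775 hashes to 10; slot 10 is free → place at 10.
372 hashes to 15; slot 15 is free → place at 15.
460 hashes to 1; slot 1 is free → place at 1.
641 hashes to 12; slot 12 is free → place at 12.
933 hashes to 15, h2=6; 15 taken → place at 4.
603 hashes to 8; slot 8 is free → place at 8.
522 hashes to 12, h2=11; 12 taken → place at 6.
143 hashes to 7, h2=16; 7,6 taken → place at 5.
361 hashes to 4, h2=10; 4 taken → place at 14.
590 hashes to 12, h2=15; 12,10,8,6,4 taken → place at 2.
862 hashes to 12, h2=15; 12,10,8,6,4,2 taken → place at 0.
Table: [862, 460, 590, ∅, 933, 143, 522, 534, 603, ∅, 775, ∅, 641, ∅, 361, 372, ∅]
Lookup 590: h=12, h2=15, probe 12,10,8,6,4,2 → found at 2.

6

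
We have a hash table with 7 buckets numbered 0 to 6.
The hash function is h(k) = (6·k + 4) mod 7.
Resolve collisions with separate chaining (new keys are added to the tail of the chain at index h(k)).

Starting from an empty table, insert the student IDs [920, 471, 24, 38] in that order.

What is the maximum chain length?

3

Insert 920: h=1, bucket 1 empty -> new chain.
Insert 471: h=2, bucket 2 empty -> new chain.
Insert 24: h=1, bucket 1 nonempty -> append to chain.
Insert 38: h=1, bucket 1 nonempty -> append to chain.
Final buckets:
0: _
1: 920 -> 24 -> 38
2: 471
3: _
4: _
5: _
6: _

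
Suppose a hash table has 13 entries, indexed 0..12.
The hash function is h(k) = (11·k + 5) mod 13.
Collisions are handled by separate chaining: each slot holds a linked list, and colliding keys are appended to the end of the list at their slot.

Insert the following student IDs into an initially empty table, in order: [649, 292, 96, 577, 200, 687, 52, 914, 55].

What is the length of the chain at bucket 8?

Insert 649: h=7, bucket 7 empty → new chain.
Insert 292: h=6, bucket 6 empty → new chain.
Insert 96: h=8, bucket 8 empty → new chain.
Insert 577: h=8, bucket 8 nonempty → append to chain.
Insert 200: h=8, bucket 8 nonempty → append to chain.
Insert 687: h=9, bucket 9 empty → new chain.
Insert 52: h=5, bucket 5 empty → new chain.
Insert 914: h=10, bucket 10 empty → new chain.
Insert 55: h=12, bucket 12 empty → new chain.
Final buckets:
0: _
1: _
2: _
3: _
4: _
5: 52
6: 292
7: 649
8: 96 -> 577 -> 200
9: 687
10: 914
11: _
12: 55

3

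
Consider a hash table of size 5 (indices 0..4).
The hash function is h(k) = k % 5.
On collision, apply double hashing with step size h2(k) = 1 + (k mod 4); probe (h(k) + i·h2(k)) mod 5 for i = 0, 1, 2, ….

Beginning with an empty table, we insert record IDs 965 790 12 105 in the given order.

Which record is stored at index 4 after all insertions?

Insert 965: h=0, slot 0 empty → index 0.
Insert 790: h=0, h2=3, slot 0 occupied → index 3.
Insert 12: h=2, slot 2 empty → index 2.
Insert 105: h=0, h2=2, slots 0,2 occupied → index 4.
Table: [965, ., 12, 790, 105]

105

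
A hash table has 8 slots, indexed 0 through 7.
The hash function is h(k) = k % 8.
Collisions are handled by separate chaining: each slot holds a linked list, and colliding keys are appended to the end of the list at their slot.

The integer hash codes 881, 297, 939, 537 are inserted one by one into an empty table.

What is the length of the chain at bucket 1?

Insert 881: h=1, bucket 1 empty → new chain.
Insert 297: h=1, bucket 1 nonempty → append to chain.
Insert 939: h=3, bucket 3 empty → new chain.
Insert 537: h=1, bucket 1 nonempty → append to chain.
Final buckets:
0: _
1: 881 -> 297 -> 537
2: _
3: 939
4: _
5: _
6: _
7: _

3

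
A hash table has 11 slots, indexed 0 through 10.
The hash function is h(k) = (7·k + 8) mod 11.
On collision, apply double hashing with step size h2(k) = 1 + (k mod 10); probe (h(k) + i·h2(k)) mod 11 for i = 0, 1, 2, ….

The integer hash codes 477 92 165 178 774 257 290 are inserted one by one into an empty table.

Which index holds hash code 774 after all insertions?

2

Insert 477: h=3, slot 3 empty -> index 3.
Insert 92: h=3, h2=3, slot 3 occupied -> index 6.
Insert 165: h=8, slot 8 empty -> index 8.
Insert 178: h=0, slot 0 empty -> index 0.
Insert 774: h=3, h2=5, slots 3,8 occupied -> index 2.
Insert 257: h=3, h2=8, slots 3,0,8 occupied -> index 5.
Insert 290: h=3, h2=1, slot 3 occupied -> index 4.
Table: [178, ∅, 774, 477, 290, 257, 92, ∅, 165, ∅, ∅]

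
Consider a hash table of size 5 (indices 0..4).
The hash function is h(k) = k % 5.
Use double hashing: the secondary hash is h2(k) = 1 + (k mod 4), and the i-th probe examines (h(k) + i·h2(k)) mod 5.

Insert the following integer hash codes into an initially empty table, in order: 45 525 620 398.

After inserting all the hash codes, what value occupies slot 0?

45: h=0 => slot 0
525: h=0, h2=2, probe 0,2 => slot 2
620: h=0, h2=1, probe 0,1 => slot 1
398: h=3 => slot 3
Table: [45, 620, 525, 398, .]

45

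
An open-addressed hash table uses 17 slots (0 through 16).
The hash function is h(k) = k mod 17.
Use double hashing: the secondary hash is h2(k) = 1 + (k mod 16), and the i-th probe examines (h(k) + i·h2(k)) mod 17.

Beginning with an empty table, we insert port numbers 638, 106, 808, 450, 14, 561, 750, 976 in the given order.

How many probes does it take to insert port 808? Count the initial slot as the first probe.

638 hashes to 9; slot 9 is free => place at 9.
106 hashes to 4; slot 4 is free => place at 4.
808 hashes to 9, h2=9; 9 taken => place at 1.
450 hashes to 8; slot 8 is free => place at 8.
14 hashes to 14; slot 14 is free => place at 14.
561 hashes to 0; slot 0 is free => place at 0.
750 hashes to 2; slot 2 is free => place at 2.
976 hashes to 7; slot 7 is free => place at 7.
Table: [561, 808, 750, ., 106, ., ., 976, 450, 638, ., ., ., ., 14, ., .]

2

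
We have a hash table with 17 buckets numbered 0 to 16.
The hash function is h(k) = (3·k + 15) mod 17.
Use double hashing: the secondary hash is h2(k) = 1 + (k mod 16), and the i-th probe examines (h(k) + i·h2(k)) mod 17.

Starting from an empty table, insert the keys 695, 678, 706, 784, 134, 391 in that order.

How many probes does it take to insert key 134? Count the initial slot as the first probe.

3

695: h=9 => slot 9
678: h=9, h2=7, probe 9,16 => slot 16
706: h=8 => slot 8
784: h=4 => slot 4
134: h=9, h2=7, probe 9,16,6 => slot 6
391: h=15 => slot 15
Table: [—, —, —, —, 784, —, 134, —, 706, 695, —, —, —, —, —, 391, 678]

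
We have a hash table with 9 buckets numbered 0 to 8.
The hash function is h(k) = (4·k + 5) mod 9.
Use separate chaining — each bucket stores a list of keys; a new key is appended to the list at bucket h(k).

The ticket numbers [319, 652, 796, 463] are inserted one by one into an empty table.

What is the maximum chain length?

Insert 319: h=3, bucket 3 empty → new chain.
Insert 652: h=3, bucket 3 nonempty → append to chain.
Insert 796: h=3, bucket 3 nonempty → append to chain.
Insert 463: h=3, bucket 3 nonempty → append to chain.
Final buckets:
0: -
1: -
2: -
3: 319 -> 652 -> 796 -> 463
4: -
5: -
6: -
7: -
8: -

4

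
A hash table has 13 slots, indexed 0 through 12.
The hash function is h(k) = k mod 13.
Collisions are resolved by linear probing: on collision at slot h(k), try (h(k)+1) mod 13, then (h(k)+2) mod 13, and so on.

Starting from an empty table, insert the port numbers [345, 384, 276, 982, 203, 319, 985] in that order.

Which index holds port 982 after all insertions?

9

345 hashes to 7; slot 7 is free -> place at 7.
384 hashes to 7; 7 taken -> place at 8.
276 hashes to 3; slot 3 is free -> place at 3.
982 hashes to 7; 7,8 taken -> place at 9.
203 hashes to 8; 8,9 taken -> place at 10.
319 hashes to 7; 7,8,9,10 taken -> place at 11.
985 hashes to 10; 10,11 taken -> place at 12.
Table: [—, —, —, 276, —, —, —, 345, 384, 982, 203, 319, 985]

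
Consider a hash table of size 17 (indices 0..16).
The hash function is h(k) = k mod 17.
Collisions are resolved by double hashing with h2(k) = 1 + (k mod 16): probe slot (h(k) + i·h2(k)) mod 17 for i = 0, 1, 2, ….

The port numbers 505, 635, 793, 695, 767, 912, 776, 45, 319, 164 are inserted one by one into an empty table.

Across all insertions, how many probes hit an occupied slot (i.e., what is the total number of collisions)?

505: h=12 -> slot 12
635: h=6 -> slot 6
793: h=11 -> slot 11
695: h=15 -> slot 15
767: h=2 -> slot 2
912: h=11, h2=1, probe 11,12,13 -> slot 13
776: h=11, h2=9, probe 11,3 -> slot 3
45: h=11, h2=14, probe 11,8 -> slot 8
319: h=13, h2=16, probe 13,12,11,10 -> slot 10
164: h=11, h2=5, probe 11,16 -> slot 16
Table: [—, —, 767, 776, —, —, 635, —, 45, —, 319, 793, 505, 912, —, 695, 164]

8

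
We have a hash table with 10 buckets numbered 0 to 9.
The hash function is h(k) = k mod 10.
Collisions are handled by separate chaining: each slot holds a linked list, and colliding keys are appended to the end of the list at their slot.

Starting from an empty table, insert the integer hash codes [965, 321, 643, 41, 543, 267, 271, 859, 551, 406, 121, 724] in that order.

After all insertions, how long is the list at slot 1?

Insert 965: h=5, bucket 5 empty → new chain.
Insert 321: h=1, bucket 1 empty → new chain.
Insert 643: h=3, bucket 3 empty → new chain.
Insert 41: h=1, bucket 1 nonempty → append to chain.
Insert 543: h=3, bucket 3 nonempty → append to chain.
Insert 267: h=7, bucket 7 empty → new chain.
Insert 271: h=1, bucket 1 nonempty → append to chain.
Insert 859: h=9, bucket 9 empty → new chain.
Insert 551: h=1, bucket 1 nonempty → append to chain.
Insert 406: h=6, bucket 6 empty → new chain.
Insert 121: h=1, bucket 1 nonempty → append to chain.
Insert 724: h=4, bucket 4 empty → new chain.
Final buckets:
0: -
1: 321 -> 41 -> 271 -> 551 -> 121
2: -
3: 643 -> 543
4: 724
5: 965
6: 406
7: 267
8: -
9: 859

5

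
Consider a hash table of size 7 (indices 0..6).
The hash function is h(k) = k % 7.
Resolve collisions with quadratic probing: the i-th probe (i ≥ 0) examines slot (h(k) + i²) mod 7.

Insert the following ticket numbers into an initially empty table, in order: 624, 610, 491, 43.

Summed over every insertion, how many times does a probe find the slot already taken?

624 hashes to 1; slot 1 is free => place at 1.
610 hashes to 1; 1 taken => place at 2.
491 hashes to 1; 1,2 taken => place at 5.
43 hashes to 1; 1,2,5 taken => place at 3.
Table: [_, 624, 610, 43, _, 491, _]

6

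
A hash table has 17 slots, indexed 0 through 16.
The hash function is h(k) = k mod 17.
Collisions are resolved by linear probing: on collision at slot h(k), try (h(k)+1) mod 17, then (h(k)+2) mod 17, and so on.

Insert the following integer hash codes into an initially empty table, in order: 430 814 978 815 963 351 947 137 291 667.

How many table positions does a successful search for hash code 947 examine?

430: h=5 => slot 5
814: h=15 => slot 15
978: h=9 => slot 9
815: h=16 => slot 16
963: h=11 => slot 11
351: h=11, probe 11,12 => slot 12
947: h=12, probe 12,13 => slot 13
137: h=1 => slot 1
291: h=2 => slot 2
667: h=4 => slot 4
Table: [., 137, 291, ., 667, 430, ., ., ., 978, ., 963, 351, 947, ., 814, 815]
Lookup 947: h=12, probe 12,13 → found at 13.

2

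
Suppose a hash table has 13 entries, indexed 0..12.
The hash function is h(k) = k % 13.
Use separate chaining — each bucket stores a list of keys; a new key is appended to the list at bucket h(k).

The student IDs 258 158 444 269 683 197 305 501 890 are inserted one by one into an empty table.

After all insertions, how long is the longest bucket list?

3

Insert 258: h=11, bucket 11 empty -> new chain.
Insert 158: h=2, bucket 2 empty -> new chain.
Insert 444: h=2, bucket 2 nonempty -> append to chain.
Insert 269: h=9, bucket 9 empty -> new chain.
Insert 683: h=7, bucket 7 empty -> new chain.
Insert 197: h=2, bucket 2 nonempty -> append to chain.
Insert 305: h=6, bucket 6 empty -> new chain.
Insert 501: h=7, bucket 7 nonempty -> append to chain.
Insert 890: h=6, bucket 6 nonempty -> append to chain.
Final buckets:
0: .
1: .
2: 158 -> 444 -> 197
3: .
4: .
5: .
6: 305 -> 890
7: 683 -> 501
8: .
9: 269
10: .
11: 258
12: .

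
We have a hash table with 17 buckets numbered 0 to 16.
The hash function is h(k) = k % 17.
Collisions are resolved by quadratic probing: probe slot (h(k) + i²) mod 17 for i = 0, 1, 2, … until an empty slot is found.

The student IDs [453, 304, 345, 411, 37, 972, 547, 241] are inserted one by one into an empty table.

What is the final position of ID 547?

453 hashes to 11; slot 11 is free → place at 11.
304 hashes to 15; slot 15 is free → place at 15.
345 hashes to 5; slot 5 is free → place at 5.
411 hashes to 3; slot 3 is free → place at 3.
37 hashes to 3; 3 taken → place at 4.
972 hashes to 3; 3,4 taken → place at 7.
547 hashes to 3; 3,4,7 taken → place at 12.
241 hashes to 3; 3,4,7,12 taken → place at 2.
Table: [-, -, 241, 411, 37, 345, -, 972, -, -, -, 453, 547, -, -, 304, -]

12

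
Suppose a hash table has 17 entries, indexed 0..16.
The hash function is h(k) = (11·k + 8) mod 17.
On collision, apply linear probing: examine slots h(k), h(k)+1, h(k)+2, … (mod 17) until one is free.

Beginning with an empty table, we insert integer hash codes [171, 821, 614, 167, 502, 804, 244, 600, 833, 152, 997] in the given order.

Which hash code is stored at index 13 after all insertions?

171: h=2 -> slot 2
821: h=12 -> slot 12
614: h=13 -> slot 13
167: h=9 -> slot 9
502: h=5 -> slot 5
804: h=12, probe 12,13,14 -> slot 14
244: h=6 -> slot 6
600: h=12, probe 12,13,14,15 -> slot 15
833: h=8 -> slot 8
152: h=14, probe 14,15,16 -> slot 16
997: h=10 -> slot 10
Table: [., ., 171, ., ., 502, 244, ., 833, 167, 997, ., 821, 614, 804, 600, 152]

614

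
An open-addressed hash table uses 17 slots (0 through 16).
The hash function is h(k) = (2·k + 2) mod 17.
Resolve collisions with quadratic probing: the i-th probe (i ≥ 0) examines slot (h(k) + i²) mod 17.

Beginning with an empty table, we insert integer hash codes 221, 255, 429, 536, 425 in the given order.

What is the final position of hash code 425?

221 hashes to 2; slot 2 is free => place at 2.
255 hashes to 2; 2 taken => place at 3.
429 hashes to 10; slot 10 is free => place at 10.
536 hashes to 3; 3 taken => place at 4.
425 hashes to 2; 2,3 taken => place at 6.
Table: [., ., 221, 255, 536, ., 425, ., ., ., 429, ., ., ., ., ., .]

6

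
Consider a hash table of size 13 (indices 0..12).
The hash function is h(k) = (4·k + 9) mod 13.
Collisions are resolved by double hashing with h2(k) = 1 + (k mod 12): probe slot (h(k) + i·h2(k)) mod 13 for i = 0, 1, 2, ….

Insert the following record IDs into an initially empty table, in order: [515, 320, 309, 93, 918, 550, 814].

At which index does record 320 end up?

11

515: h=2 => slot 2
320: h=2, h2=9, probe 2,11 => slot 11
309: h=10 => slot 10
93: h=4 => slot 4
918: h=2, h2=7, probe 2,9 => slot 9
550: h=12 => slot 12
814: h=2, h2=11, probe 2,0 => slot 0
Table: [814, ., 515, ., 93, ., ., ., ., 918, 309, 320, 550]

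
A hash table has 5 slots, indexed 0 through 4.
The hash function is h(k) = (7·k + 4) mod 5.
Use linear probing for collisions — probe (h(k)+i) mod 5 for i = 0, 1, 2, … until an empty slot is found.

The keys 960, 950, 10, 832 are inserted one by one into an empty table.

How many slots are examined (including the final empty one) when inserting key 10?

3

Insert 960: h=4, slot 4 empty -> index 4.
Insert 950: h=4, slot 4 occupied -> index 0.
Insert 10: h=4, slots 4,0 occupied -> index 1.
Insert 832: h=3, slot 3 empty -> index 3.
Table: [950, 10, ., 832, 960]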